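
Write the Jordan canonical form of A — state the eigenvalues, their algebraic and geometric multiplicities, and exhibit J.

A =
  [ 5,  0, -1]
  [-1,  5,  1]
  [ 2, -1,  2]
J_3(4)

The characteristic polynomial is
  det(x·I − A) = x^3 - 12*x^2 + 48*x - 64 = (x - 4)^3

Eigenvalues and multiplicities (the geometric multiplicity of λ is n − rank(A − λI), which equals the number of Jordan blocks for λ):
  λ = 4: algebraic multiplicity = 3, geometric multiplicity = 1

Determining the block sizes for each eigenvalue:
  λ = 4: one block (gm = 1), so the single block has size am = 3 → block sizes [3]

Assembling the blocks gives a Jordan form
J =
  [4, 1, 0]
  [0, 4, 1]
  [0, 0, 4]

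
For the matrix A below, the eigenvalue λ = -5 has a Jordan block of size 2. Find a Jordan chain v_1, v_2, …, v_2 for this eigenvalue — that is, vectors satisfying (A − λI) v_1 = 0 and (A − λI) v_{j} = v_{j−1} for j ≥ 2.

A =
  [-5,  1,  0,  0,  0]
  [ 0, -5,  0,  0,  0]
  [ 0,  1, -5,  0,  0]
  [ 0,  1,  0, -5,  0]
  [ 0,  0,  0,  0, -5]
A Jordan chain for λ = -5 of length 2:
v_1 = (1, 0, 1, 1, 0)ᵀ
v_2 = (0, 1, 0, 0, 0)ᵀ

Let N = A − (-5)·I. We want v_2 with N^2 v_2 = 0 but N^1 v_2 ≠ 0; then v_{j-1} := N · v_j for j = 2, …, 2.

Pick v_2 = (0, 1, 0, 0, 0)ᵀ.
Then v_1 = N · v_2 = (1, 0, 1, 1, 0)ᵀ.

Sanity check: (A − (-5)·I) v_1 = (0, 0, 0, 0, 0)ᵀ = 0. ✓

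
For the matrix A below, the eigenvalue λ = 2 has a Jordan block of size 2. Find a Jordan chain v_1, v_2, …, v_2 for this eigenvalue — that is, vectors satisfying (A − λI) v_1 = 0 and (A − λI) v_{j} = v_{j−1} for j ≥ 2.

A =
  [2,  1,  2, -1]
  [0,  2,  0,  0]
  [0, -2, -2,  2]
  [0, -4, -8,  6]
A Jordan chain for λ = 2 of length 2:
v_1 = (1, 0, -2, -4)ᵀ
v_2 = (0, 1, 0, 0)ᵀ

Let N = A − (2)·I. We want v_2 with N^2 v_2 = 0 but N^1 v_2 ≠ 0; then v_{j-1} := N · v_j for j = 2, …, 2.

Pick v_2 = (0, 1, 0, 0)ᵀ.
Then v_1 = N · v_2 = (1, 0, -2, -4)ᵀ.

Sanity check: (A − (2)·I) v_1 = (0, 0, 0, 0)ᵀ = 0. ✓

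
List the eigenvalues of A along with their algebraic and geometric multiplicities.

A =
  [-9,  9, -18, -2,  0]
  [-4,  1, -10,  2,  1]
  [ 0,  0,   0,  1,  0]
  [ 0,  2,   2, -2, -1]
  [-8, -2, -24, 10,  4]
λ = -3: alg = 2, geom = 1; λ = 0: alg = 3, geom = 1

Step 1 — factor the characteristic polynomial to read off the algebraic multiplicities:
  χ_A(x) = x^3*(x + 3)^2

Step 2 — compute geometric multiplicities via the rank-nullity identity g(λ) = n − rank(A − λI):
  rank(A − (-3)·I) = 4, so dim ker(A − (-3)·I) = n − 4 = 1
  rank(A − (0)·I) = 4, so dim ker(A − (0)·I) = n − 4 = 1

Summary:
  λ = -3: algebraic multiplicity = 2, geometric multiplicity = 1
  λ = 0: algebraic multiplicity = 3, geometric multiplicity = 1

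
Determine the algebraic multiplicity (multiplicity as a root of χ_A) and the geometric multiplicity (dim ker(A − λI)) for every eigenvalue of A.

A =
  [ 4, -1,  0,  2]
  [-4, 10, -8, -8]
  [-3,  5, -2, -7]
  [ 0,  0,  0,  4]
λ = 4: alg = 4, geom = 2

Step 1 — factor the characteristic polynomial to read off the algebraic multiplicities:
  χ_A(x) = (x - 4)^4

Step 2 — compute geometric multiplicities via the rank-nullity identity g(λ) = n − rank(A − λI):
  rank(A − (4)·I) = 2, so dim ker(A − (4)·I) = n − 2 = 2

Summary:
  λ = 4: algebraic multiplicity = 4, geometric multiplicity = 2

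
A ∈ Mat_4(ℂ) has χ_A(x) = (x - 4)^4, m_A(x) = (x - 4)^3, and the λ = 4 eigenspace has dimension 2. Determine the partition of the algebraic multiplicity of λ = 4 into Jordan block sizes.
Block sizes for λ = 4: [3, 1]

Step 1 — from the characteristic polynomial, algebraic multiplicity of λ = 4 is 4. From dim ker(A − (4)·I) = 2, there are exactly 2 Jordan blocks for λ = 4.
Step 2 — from the minimal polynomial, the factor (x − 4)^3 tells us the largest block for λ = 4 has size 3.
Step 3 — with total size 4, 2 blocks, and largest block 3, the block sizes (in nonincreasing order) are [3, 1].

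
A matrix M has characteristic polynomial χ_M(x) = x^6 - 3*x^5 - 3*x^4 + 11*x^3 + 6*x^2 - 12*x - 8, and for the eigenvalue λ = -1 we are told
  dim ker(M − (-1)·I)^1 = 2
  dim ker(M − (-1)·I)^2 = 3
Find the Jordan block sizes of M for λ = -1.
Block sizes for λ = -1: [2, 1]

From the dimensions of kernels of powers, the number of Jordan blocks of size at least j is d_j − d_{j−1} where d_j = dim ker(N^j) (with d_0 = 0). Computing the differences gives [2, 1].
The number of blocks of size exactly k is (#blocks of size ≥ k) − (#blocks of size ≥ k + 1), so the partition is: 1 block(s) of size 1, 1 block(s) of size 2.
In nonincreasing order the block sizes are [2, 1].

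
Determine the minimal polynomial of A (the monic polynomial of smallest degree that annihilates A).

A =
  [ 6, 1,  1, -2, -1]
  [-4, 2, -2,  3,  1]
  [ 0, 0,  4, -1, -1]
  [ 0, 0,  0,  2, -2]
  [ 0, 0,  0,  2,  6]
x^2 - 8*x + 16

The characteristic polynomial is χ_A(x) = (x - 4)^5, so the eigenvalues are known. The minimal polynomial is
  m_A(x) = Π_λ (x − λ)^{k_λ}
where k_λ is the size of the *largest* Jordan block for λ (equivalently, the smallest k with (A − λI)^k v = 0 for every generalised eigenvector v of λ).

  λ = 4: largest Jordan block has size 2, contributing (x − 4)^2

So m_A(x) = (x - 4)^2 = x^2 - 8*x + 16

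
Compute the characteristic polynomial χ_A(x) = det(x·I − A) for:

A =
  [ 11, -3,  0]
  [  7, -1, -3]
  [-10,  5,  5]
x^3 - 15*x^2 + 75*x - 125

Expanding det(x·I − A) (e.g. by cofactor expansion or by noting that A is similar to its Jordan form J, which has the same characteristic polynomial as A) gives
  χ_A(x) = x^3 - 15*x^2 + 75*x - 125
which factors as (x - 5)^3. The eigenvalues (with algebraic multiplicities) are λ = 5 with multiplicity 3.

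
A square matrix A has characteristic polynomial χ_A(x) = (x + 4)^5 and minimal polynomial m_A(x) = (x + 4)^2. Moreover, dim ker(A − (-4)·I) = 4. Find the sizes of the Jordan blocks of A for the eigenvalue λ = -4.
Block sizes for λ = -4: [2, 1, 1, 1]

Step 1 — from the characteristic polynomial, algebraic multiplicity of λ = -4 is 5. From dim ker(A − (-4)·I) = 4, there are exactly 4 Jordan blocks for λ = -4.
Step 2 — from the minimal polynomial, the factor (x + 4)^2 tells us the largest block for λ = -4 has size 2.
Step 3 — with total size 5, 4 blocks, and largest block 2, the block sizes (in nonincreasing order) are [2, 1, 1, 1].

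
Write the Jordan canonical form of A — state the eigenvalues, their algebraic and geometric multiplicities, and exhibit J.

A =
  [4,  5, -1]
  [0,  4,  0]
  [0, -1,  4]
J_3(4)

The characteristic polynomial is
  det(x·I − A) = x^3 - 12*x^2 + 48*x - 64 = (x - 4)^3

Eigenvalues and multiplicities (the geometric multiplicity of λ is n − rank(A − λI), which equals the number of Jordan blocks for λ):
  λ = 4: algebraic multiplicity = 3, geometric multiplicity = 1

Determining the block sizes for each eigenvalue:
  λ = 4: one block (gm = 1), so the single block has size am = 3 → block sizes [3]

Assembling the blocks gives a Jordan form
J =
  [4, 1, 0]
  [0, 4, 1]
  [0, 0, 4]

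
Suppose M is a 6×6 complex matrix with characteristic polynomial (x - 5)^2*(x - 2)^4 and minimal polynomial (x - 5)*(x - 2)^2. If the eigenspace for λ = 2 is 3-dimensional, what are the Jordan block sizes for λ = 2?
Block sizes for λ = 2: [2, 1, 1]

Step 1 — from the characteristic polynomial, algebraic multiplicity of λ = 2 is 4. From dim ker(M − (2)·I) = 3, there are exactly 3 Jordan blocks for λ = 2.
Step 2 — from the minimal polynomial, the factor (x − 2)^2 tells us the largest block for λ = 2 has size 2.
Step 3 — with total size 4, 3 blocks, and largest block 2, the block sizes (in nonincreasing order) are [2, 1, 1].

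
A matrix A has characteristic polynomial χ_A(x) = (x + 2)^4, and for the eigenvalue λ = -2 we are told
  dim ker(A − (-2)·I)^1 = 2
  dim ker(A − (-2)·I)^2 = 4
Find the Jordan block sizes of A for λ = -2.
Block sizes for λ = -2: [2, 2]

From the dimensions of kernels of powers, the number of Jordan blocks of size at least j is d_j − d_{j−1} where d_j = dim ker(N^j) (with d_0 = 0). Computing the differences gives [2, 2].
The number of blocks of size exactly k is (#blocks of size ≥ k) − (#blocks of size ≥ k + 1), so the partition is: 2 block(s) of size 2.
In nonincreasing order the block sizes are [2, 2].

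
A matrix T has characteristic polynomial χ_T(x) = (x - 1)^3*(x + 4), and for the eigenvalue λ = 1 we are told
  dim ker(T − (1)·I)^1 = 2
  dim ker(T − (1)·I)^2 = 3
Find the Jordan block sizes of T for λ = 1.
Block sizes for λ = 1: [2, 1]

From the dimensions of kernels of powers, the number of Jordan blocks of size at least j is d_j − d_{j−1} where d_j = dim ker(N^j) (with d_0 = 0). Computing the differences gives [2, 1].
The number of blocks of size exactly k is (#blocks of size ≥ k) − (#blocks of size ≥ k + 1), so the partition is: 1 block(s) of size 1, 1 block(s) of size 2.
In nonincreasing order the block sizes are [2, 1].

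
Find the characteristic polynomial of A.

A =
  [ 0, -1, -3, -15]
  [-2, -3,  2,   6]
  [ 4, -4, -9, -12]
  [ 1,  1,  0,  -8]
x^4 + 20*x^3 + 150*x^2 + 500*x + 625

Expanding det(x·I − A) (e.g. by cofactor expansion or by noting that A is similar to its Jordan form J, which has the same characteristic polynomial as A) gives
  χ_A(x) = x^4 + 20*x^3 + 150*x^2 + 500*x + 625
which factors as (x + 5)^4. The eigenvalues (with algebraic multiplicities) are λ = -5 with multiplicity 4.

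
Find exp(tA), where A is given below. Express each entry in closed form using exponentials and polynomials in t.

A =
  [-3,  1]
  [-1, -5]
e^{tA} =
  [t*exp(-4*t) + exp(-4*t), t*exp(-4*t)]
  [-t*exp(-4*t), -t*exp(-4*t) + exp(-4*t)]

Strategy: write A = P · J · P⁻¹ where J is a Jordan canonical form, so e^{tA} = P · e^{tJ} · P⁻¹, and e^{tJ} can be computed block-by-block.

A has Jordan form
J =
  [-4,  1]
  [ 0, -4]
(up to reordering of blocks).

Per-block formulas:
  For a 2×2 Jordan block J_2(-4): exp(t · J_2(-4)) = e^(-4t)·(I + t·N), where N is the 2×2 nilpotent shift.

After assembling e^{tJ} and conjugating by P, we get:

e^{tA} =
  [t*exp(-4*t) + exp(-4*t), t*exp(-4*t)]
  [-t*exp(-4*t), -t*exp(-4*t) + exp(-4*t)]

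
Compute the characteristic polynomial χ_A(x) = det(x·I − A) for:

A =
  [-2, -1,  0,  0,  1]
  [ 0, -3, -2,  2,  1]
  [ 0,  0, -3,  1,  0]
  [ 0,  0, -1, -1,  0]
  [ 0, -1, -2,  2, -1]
x^5 + 10*x^4 + 40*x^3 + 80*x^2 + 80*x + 32

Expanding det(x·I − A) (e.g. by cofactor expansion or by noting that A is similar to its Jordan form J, which has the same characteristic polynomial as A) gives
  χ_A(x) = x^5 + 10*x^4 + 40*x^3 + 80*x^2 + 80*x + 32
which factors as (x + 2)^5. The eigenvalues (with algebraic multiplicities) are λ = -2 with multiplicity 5.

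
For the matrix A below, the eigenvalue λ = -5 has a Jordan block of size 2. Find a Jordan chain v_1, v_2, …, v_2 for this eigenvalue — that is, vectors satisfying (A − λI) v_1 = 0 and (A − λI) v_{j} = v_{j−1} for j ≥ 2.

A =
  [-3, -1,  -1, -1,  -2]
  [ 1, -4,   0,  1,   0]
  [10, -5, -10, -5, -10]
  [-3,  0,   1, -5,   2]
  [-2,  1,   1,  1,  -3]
A Jordan chain for λ = -5 of length 2:
v_1 = (2, 1, 10, -3, -2)ᵀ
v_2 = (1, 0, 0, 0, 0)ᵀ

Let N = A − (-5)·I. We want v_2 with N^2 v_2 = 0 but N^1 v_2 ≠ 0; then v_{j-1} := N · v_j for j = 2, …, 2.

Pick v_2 = (1, 0, 0, 0, 0)ᵀ.
Then v_1 = N · v_2 = (2, 1, 10, -3, -2)ᵀ.

Sanity check: (A − (-5)·I) v_1 = (0, 0, 0, 0, 0)ᵀ = 0. ✓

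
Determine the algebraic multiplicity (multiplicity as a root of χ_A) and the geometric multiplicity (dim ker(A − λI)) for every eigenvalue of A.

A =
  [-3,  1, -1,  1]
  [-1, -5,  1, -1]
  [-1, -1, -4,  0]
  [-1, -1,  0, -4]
λ = -4: alg = 4, geom = 2

Step 1 — factor the characteristic polynomial to read off the algebraic multiplicities:
  χ_A(x) = (x + 4)^4

Step 2 — compute geometric multiplicities via the rank-nullity identity g(λ) = n − rank(A − λI):
  rank(A − (-4)·I) = 2, so dim ker(A − (-4)·I) = n − 2 = 2

Summary:
  λ = -4: algebraic multiplicity = 4, geometric multiplicity = 2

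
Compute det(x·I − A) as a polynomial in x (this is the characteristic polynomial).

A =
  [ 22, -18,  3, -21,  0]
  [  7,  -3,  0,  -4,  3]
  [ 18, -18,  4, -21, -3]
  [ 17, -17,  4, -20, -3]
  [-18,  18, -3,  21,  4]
x^5 - 7*x^4 + 7*x^3 + 23*x^2 - 8*x - 16

Expanding det(x·I − A) (e.g. by cofactor expansion or by noting that A is similar to its Jordan form J, which has the same characteristic polynomial as A) gives
  χ_A(x) = x^5 - 7*x^4 + 7*x^3 + 23*x^2 - 8*x - 16
which factors as (x - 4)^2*(x - 1)*(x + 1)^2. The eigenvalues (with algebraic multiplicities) are λ = -1 with multiplicity 2, λ = 1 with multiplicity 1, λ = 4 with multiplicity 2.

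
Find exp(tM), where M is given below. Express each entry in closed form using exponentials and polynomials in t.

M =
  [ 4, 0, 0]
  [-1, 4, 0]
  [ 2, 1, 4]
e^{tM} =
  [exp(4*t), 0, 0]
  [-t*exp(4*t), exp(4*t), 0]
  [-t^2*exp(4*t)/2 + 2*t*exp(4*t), t*exp(4*t), exp(4*t)]

Strategy: write M = P · J · P⁻¹ where J is a Jordan canonical form, so e^{tM} = P · e^{tJ} · P⁻¹, and e^{tJ} can be computed block-by-block.

M has Jordan form
J =
  [4, 1, 0]
  [0, 4, 1]
  [0, 0, 4]
(up to reordering of blocks).

Per-block formulas:
  For a 3×3 Jordan block J_3(4): exp(t · J_3(4)) = e^(4t)·(I + t·N + (t^2/2)·N^2), where N is the 3×3 nilpotent shift.

After assembling e^{tJ} and conjugating by P, we get:

e^{tM} =
  [exp(4*t), 0, 0]
  [-t*exp(4*t), exp(4*t), 0]
  [-t^2*exp(4*t)/2 + 2*t*exp(4*t), t*exp(4*t), exp(4*t)]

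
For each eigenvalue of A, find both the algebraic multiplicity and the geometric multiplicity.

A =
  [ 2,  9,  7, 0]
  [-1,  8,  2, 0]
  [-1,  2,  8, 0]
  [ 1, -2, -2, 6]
λ = 6: alg = 4, geom = 2

Step 1 — factor the characteristic polynomial to read off the algebraic multiplicities:
  χ_A(x) = (x - 6)^4

Step 2 — compute geometric multiplicities via the rank-nullity identity g(λ) = n − rank(A − λI):
  rank(A − (6)·I) = 2, so dim ker(A − (6)·I) = n − 2 = 2

Summary:
  λ = 6: algebraic multiplicity = 4, geometric multiplicity = 2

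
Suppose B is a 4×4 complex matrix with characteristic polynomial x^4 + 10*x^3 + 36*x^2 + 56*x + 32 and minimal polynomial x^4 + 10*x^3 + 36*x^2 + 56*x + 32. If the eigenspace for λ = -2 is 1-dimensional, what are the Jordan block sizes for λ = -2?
Block sizes for λ = -2: [3]

Step 1 — from the characteristic polynomial, algebraic multiplicity of λ = -2 is 3. From dim ker(B − (-2)·I) = 1, there are exactly 1 Jordan blocks for λ = -2.
Step 2 — from the minimal polynomial, the factor (x + 2)^3 tells us the largest block for λ = -2 has size 3.
Step 3 — with total size 3, 1 blocks, and largest block 3, the block sizes (in nonincreasing order) are [3].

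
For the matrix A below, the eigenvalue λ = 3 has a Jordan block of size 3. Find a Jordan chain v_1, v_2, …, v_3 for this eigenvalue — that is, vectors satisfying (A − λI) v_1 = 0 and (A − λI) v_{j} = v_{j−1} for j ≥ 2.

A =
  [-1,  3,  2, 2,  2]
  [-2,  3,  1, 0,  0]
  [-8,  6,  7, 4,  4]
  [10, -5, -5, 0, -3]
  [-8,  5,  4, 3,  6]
A Jordan chain for λ = 3 of length 3:
v_1 = (-2, 0, -4, 4, -4)ᵀ
v_2 = (-4, -2, -8, 10, -8)ᵀ
v_3 = (1, 0, 0, 0, 0)ᵀ

Let N = A − (3)·I. We want v_3 with N^3 v_3 = 0 but N^2 v_3 ≠ 0; then v_{j-1} := N · v_j for j = 3, …, 2.

Pick v_3 = (1, 0, 0, 0, 0)ᵀ.
Then v_2 = N · v_3 = (-4, -2, -8, 10, -8)ᵀ.
Then v_1 = N · v_2 = (-2, 0, -4, 4, -4)ᵀ.

Sanity check: (A − (3)·I) v_1 = (0, 0, 0, 0, 0)ᵀ = 0. ✓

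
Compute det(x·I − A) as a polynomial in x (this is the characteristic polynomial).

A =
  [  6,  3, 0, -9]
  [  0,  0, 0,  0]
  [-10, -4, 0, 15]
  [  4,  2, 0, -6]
x^4

Expanding det(x·I − A) (e.g. by cofactor expansion or by noting that A is similar to its Jordan form J, which has the same characteristic polynomial as A) gives
  χ_A(x) = x^4
which factors as x^4. The eigenvalues (with algebraic multiplicities) are λ = 0 with multiplicity 4.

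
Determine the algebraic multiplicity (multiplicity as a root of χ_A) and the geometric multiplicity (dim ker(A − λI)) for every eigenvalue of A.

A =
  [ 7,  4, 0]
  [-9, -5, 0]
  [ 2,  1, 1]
λ = 1: alg = 3, geom = 1

Step 1 — factor the characteristic polynomial to read off the algebraic multiplicities:
  χ_A(x) = (x - 1)^3

Step 2 — compute geometric multiplicities via the rank-nullity identity g(λ) = n − rank(A − λI):
  rank(A − (1)·I) = 2, so dim ker(A − (1)·I) = n − 2 = 1

Summary:
  λ = 1: algebraic multiplicity = 3, geometric multiplicity = 1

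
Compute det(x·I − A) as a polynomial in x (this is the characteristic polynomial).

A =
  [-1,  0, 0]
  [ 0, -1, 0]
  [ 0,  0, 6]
x^3 - 4*x^2 - 11*x - 6

Expanding det(x·I − A) (e.g. by cofactor expansion or by noting that A is similar to its Jordan form J, which has the same characteristic polynomial as A) gives
  χ_A(x) = x^3 - 4*x^2 - 11*x - 6
which factors as (x - 6)*(x + 1)^2. The eigenvalues (with algebraic multiplicities) are λ = -1 with multiplicity 2, λ = 6 with multiplicity 1.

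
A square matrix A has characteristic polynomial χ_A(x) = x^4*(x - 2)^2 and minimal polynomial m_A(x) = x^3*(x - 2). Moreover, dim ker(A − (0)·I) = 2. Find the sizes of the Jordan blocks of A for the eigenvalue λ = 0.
Block sizes for λ = 0: [3, 1]

Step 1 — from the characteristic polynomial, algebraic multiplicity of λ = 0 is 4. From dim ker(A − (0)·I) = 2, there are exactly 2 Jordan blocks for λ = 0.
Step 2 — from the minimal polynomial, the factor (x − 0)^3 tells us the largest block for λ = 0 has size 3.
Step 3 — with total size 4, 2 blocks, and largest block 3, the block sizes (in nonincreasing order) are [3, 1].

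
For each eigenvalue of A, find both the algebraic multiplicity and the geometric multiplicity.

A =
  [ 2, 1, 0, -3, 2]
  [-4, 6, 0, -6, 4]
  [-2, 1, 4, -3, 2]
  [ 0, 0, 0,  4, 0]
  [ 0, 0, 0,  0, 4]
λ = 4: alg = 5, geom = 4

Step 1 — factor the characteristic polynomial to read off the algebraic multiplicities:
  χ_A(x) = (x - 4)^5

Step 2 — compute geometric multiplicities via the rank-nullity identity g(λ) = n − rank(A − λI):
  rank(A − (4)·I) = 1, so dim ker(A − (4)·I) = n − 1 = 4

Summary:
  λ = 4: algebraic multiplicity = 5, geometric multiplicity = 4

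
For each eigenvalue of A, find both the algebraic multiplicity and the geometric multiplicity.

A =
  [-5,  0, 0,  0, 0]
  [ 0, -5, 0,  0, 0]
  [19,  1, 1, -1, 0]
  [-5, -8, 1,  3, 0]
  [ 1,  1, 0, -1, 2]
λ = -5: alg = 2, geom = 2; λ = 2: alg = 3, geom = 1

Step 1 — factor the characteristic polynomial to read off the algebraic multiplicities:
  χ_A(x) = (x - 2)^3*(x + 5)^2

Step 2 — compute geometric multiplicities via the rank-nullity identity g(λ) = n − rank(A − λI):
  rank(A − (-5)·I) = 3, so dim ker(A − (-5)·I) = n − 3 = 2
  rank(A − (2)·I) = 4, so dim ker(A − (2)·I) = n − 4 = 1

Summary:
  λ = -5: algebraic multiplicity = 2, geometric multiplicity = 2
  λ = 2: algebraic multiplicity = 3, geometric multiplicity = 1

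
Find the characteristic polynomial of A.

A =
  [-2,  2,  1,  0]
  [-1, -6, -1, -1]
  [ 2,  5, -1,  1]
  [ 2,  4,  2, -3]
x^4 + 12*x^3 + 54*x^2 + 108*x + 81

Expanding det(x·I − A) (e.g. by cofactor expansion or by noting that A is similar to its Jordan form J, which has the same characteristic polynomial as A) gives
  χ_A(x) = x^4 + 12*x^3 + 54*x^2 + 108*x + 81
which factors as (x + 3)^4. The eigenvalues (with algebraic multiplicities) are λ = -3 with multiplicity 4.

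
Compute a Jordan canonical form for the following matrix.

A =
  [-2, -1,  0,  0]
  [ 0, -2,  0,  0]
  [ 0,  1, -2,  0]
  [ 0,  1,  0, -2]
J_2(-2) ⊕ J_1(-2) ⊕ J_1(-2)

The characteristic polynomial is
  det(x·I − A) = x^4 + 8*x^3 + 24*x^2 + 32*x + 16 = (x + 2)^4

Eigenvalues and multiplicities (the geometric multiplicity of λ is n − rank(A − λI), which equals the number of Jordan blocks for λ):
  λ = -2: algebraic multiplicity = 4, geometric multiplicity = 3

Determining the block sizes for each eigenvalue:
  λ = -2: 3 blocks summing to 4 forces exactly one block of size 2 and the rest size 1 → block sizes [2, 1, 1]

Assembling the blocks gives a Jordan form
J =
  [-2,  1,  0,  0]
  [ 0, -2,  0,  0]
  [ 0,  0, -2,  0]
  [ 0,  0,  0, -2]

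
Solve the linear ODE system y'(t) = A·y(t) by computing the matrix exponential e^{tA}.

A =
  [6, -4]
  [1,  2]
e^{tA} =
  [2*t*exp(4*t) + exp(4*t), -4*t*exp(4*t)]
  [t*exp(4*t), -2*t*exp(4*t) + exp(4*t)]

Strategy: write A = P · J · P⁻¹ where J is a Jordan canonical form, so e^{tA} = P · e^{tJ} · P⁻¹, and e^{tJ} can be computed block-by-block.

A has Jordan form
J =
  [4, 1]
  [0, 4]
(up to reordering of blocks).

Per-block formulas:
  For a 2×2 Jordan block J_2(4): exp(t · J_2(4)) = e^(4t)·(I + t·N), where N is the 2×2 nilpotent shift.

After assembling e^{tJ} and conjugating by P, we get:

e^{tA} =
  [2*t*exp(4*t) + exp(4*t), -4*t*exp(4*t)]
  [t*exp(4*t), -2*t*exp(4*t) + exp(4*t)]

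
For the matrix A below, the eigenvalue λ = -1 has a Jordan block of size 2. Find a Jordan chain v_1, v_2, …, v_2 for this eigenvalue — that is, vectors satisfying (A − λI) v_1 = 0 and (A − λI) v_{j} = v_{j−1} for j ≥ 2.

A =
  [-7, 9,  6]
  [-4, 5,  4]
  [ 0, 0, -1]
A Jordan chain for λ = -1 of length 2:
v_1 = (-6, -4, 0)ᵀ
v_2 = (1, 0, 0)ᵀ

Let N = A − (-1)·I. We want v_2 with N^2 v_2 = 0 but N^1 v_2 ≠ 0; then v_{j-1} := N · v_j for j = 2, …, 2.

Pick v_2 = (1, 0, 0)ᵀ.
Then v_1 = N · v_2 = (-6, -4, 0)ᵀ.

Sanity check: (A − (-1)·I) v_1 = (0, 0, 0)ᵀ = 0. ✓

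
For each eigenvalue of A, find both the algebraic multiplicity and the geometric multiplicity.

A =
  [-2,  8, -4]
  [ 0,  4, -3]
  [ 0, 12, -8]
λ = -2: alg = 3, geom = 2

Step 1 — factor the characteristic polynomial to read off the algebraic multiplicities:
  χ_A(x) = (x + 2)^3

Step 2 — compute geometric multiplicities via the rank-nullity identity g(λ) = n − rank(A − λI):
  rank(A − (-2)·I) = 1, so dim ker(A − (-2)·I) = n − 1 = 2

Summary:
  λ = -2: algebraic multiplicity = 3, geometric multiplicity = 2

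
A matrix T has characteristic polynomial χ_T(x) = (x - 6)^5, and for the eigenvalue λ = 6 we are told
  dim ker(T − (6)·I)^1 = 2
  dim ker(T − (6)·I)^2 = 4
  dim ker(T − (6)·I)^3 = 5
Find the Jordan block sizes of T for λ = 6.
Block sizes for λ = 6: [3, 2]

From the dimensions of kernels of powers, the number of Jordan blocks of size at least j is d_j − d_{j−1} where d_j = dim ker(N^j) (with d_0 = 0). Computing the differences gives [2, 2, 1].
The number of blocks of size exactly k is (#blocks of size ≥ k) − (#blocks of size ≥ k + 1), so the partition is: 1 block(s) of size 2, 1 block(s) of size 3.
In nonincreasing order the block sizes are [3, 2].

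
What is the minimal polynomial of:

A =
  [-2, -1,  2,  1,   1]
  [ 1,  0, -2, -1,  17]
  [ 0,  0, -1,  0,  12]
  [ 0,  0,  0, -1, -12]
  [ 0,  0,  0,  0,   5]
x^3 - 3*x^2 - 9*x - 5

The characteristic polynomial is χ_A(x) = (x - 5)*(x + 1)^4, so the eigenvalues are known. The minimal polynomial is
  m_A(x) = Π_λ (x − λ)^{k_λ}
where k_λ is the size of the *largest* Jordan block for λ (equivalently, the smallest k with (A − λI)^k v = 0 for every generalised eigenvector v of λ).

  λ = -1: largest Jordan block has size 2, contributing (x + 1)^2
  λ = 5: largest Jordan block has size 1, contributing (x − 5)

So m_A(x) = (x - 5)*(x + 1)^2 = x^3 - 3*x^2 - 9*x - 5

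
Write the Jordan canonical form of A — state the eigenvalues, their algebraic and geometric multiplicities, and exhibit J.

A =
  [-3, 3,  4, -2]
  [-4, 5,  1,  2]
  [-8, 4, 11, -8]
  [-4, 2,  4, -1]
J_3(3) ⊕ J_1(3)

The characteristic polynomial is
  det(x·I − A) = x^4 - 12*x^3 + 54*x^2 - 108*x + 81 = (x - 3)^4

Eigenvalues and multiplicities (the geometric multiplicity of λ is n − rank(A − λI), which equals the number of Jordan blocks for λ):
  λ = 3: algebraic multiplicity = 4, geometric multiplicity = 2

Determining the block sizes for each eigenvalue:
  λ = 3: with am = 4 and gm = 2, the partition is not yet determined (e.g. several partitions of 4 into 2 parts exist). Let N = A − (3)·I. Computing rank(N^1) = 2, rank(N^2) = 1, rank(N^3) = 0; the number of blocks of size ≥ j is rank(N^{j−1}) − rank(N^j), giving [2, 1, 1]. So we have 1 block(s) of size 3, 1 block(s) of size 1 → block sizes [3, 1]

Assembling the blocks gives a Jordan form
J =
  [3, 1, 0, 0]
  [0, 3, 1, 0]
  [0, 0, 3, 0]
  [0, 0, 0, 3]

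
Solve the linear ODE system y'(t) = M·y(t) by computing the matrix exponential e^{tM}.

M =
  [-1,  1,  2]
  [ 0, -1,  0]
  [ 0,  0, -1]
e^{tM} =
  [exp(-t), t*exp(-t), 2*t*exp(-t)]
  [0, exp(-t), 0]
  [0, 0, exp(-t)]

Strategy: write M = P · J · P⁻¹ where J is a Jordan canonical form, so e^{tM} = P · e^{tJ} · P⁻¹, and e^{tJ} can be computed block-by-block.

M has Jordan form
J =
  [-1,  1,  0]
  [ 0, -1,  0]
  [ 0,  0, -1]
(up to reordering of blocks).

Per-block formulas:
  For a 2×2 Jordan block J_2(-1): exp(t · J_2(-1)) = e^(-1t)·(I + t·N), where N is the 2×2 nilpotent shift.
  For a 1×1 block at λ = -1: exp(t · [-1]) = [e^(-1t)].

After assembling e^{tJ} and conjugating by P, we get:

e^{tM} =
  [exp(-t), t*exp(-t), 2*t*exp(-t)]
  [0, exp(-t), 0]
  [0, 0, exp(-t)]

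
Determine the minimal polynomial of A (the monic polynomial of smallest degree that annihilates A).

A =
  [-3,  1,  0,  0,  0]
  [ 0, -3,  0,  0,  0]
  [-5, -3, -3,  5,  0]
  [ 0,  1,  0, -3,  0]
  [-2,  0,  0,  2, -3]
x^2 + 6*x + 9

The characteristic polynomial is χ_A(x) = (x + 3)^5, so the eigenvalues are known. The minimal polynomial is
  m_A(x) = Π_λ (x − λ)^{k_λ}
where k_λ is the size of the *largest* Jordan block for λ (equivalently, the smallest k with (A − λI)^k v = 0 for every generalised eigenvector v of λ).

  λ = -3: largest Jordan block has size 2, contributing (x + 3)^2

So m_A(x) = (x + 3)^2 = x^2 + 6*x + 9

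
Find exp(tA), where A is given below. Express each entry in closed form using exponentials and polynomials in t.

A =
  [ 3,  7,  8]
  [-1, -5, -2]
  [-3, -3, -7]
e^{tA} =
  [t*exp(-4*t) + 2*exp(-t) - exp(-4*t), t*exp(-4*t) + 2*exp(-t) - 2*exp(-4*t), 2*t*exp(-4*t) + 2*exp(-t) - 2*exp(-4*t)]
  [-t*exp(-4*t), -t*exp(-4*t) + exp(-4*t), -2*t*exp(-4*t)]
  [-exp(-t) + exp(-4*t), -exp(-t) + exp(-4*t), -exp(-t) + 2*exp(-4*t)]

Strategy: write A = P · J · P⁻¹ where J is a Jordan canonical form, so e^{tA} = P · e^{tJ} · P⁻¹, and e^{tJ} can be computed block-by-block.

A has Jordan form
J =
  [-4,  1,  0]
  [ 0, -4,  0]
  [ 0,  0, -1]
(up to reordering of blocks).

Per-block formulas:
  For a 2×2 Jordan block J_2(-4): exp(t · J_2(-4)) = e^(-4t)·(I + t·N), where N is the 2×2 nilpotent shift.
  For a 1×1 block at λ = -1: exp(t · [-1]) = [e^(-1t)].

After assembling e^{tJ} and conjugating by P, we get:

e^{tA} =
  [t*exp(-4*t) + 2*exp(-t) - exp(-4*t), t*exp(-4*t) + 2*exp(-t) - 2*exp(-4*t), 2*t*exp(-4*t) + 2*exp(-t) - 2*exp(-4*t)]
  [-t*exp(-4*t), -t*exp(-4*t) + exp(-4*t), -2*t*exp(-4*t)]
  [-exp(-t) + exp(-4*t), -exp(-t) + exp(-4*t), -exp(-t) + 2*exp(-4*t)]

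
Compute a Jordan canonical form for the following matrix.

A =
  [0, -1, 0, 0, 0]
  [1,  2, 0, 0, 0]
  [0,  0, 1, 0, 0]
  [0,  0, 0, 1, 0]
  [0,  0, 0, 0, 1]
J_2(1) ⊕ J_1(1) ⊕ J_1(1) ⊕ J_1(1)

The characteristic polynomial is
  det(x·I − A) = x^5 - 5*x^4 + 10*x^3 - 10*x^2 + 5*x - 1 = (x - 1)^5

Eigenvalues and multiplicities (the geometric multiplicity of λ is n − rank(A − λI), which equals the number of Jordan blocks for λ):
  λ = 1: algebraic multiplicity = 5, geometric multiplicity = 4

Determining the block sizes for each eigenvalue:
  λ = 1: 4 blocks summing to 5 forces exactly one block of size 2 and the rest size 1 → block sizes [2, 1, 1, 1]

Assembling the blocks gives a Jordan form
J =
  [1, 1, 0, 0, 0]
  [0, 1, 0, 0, 0]
  [0, 0, 1, 0, 0]
  [0, 0, 0, 1, 0]
  [0, 0, 0, 0, 1]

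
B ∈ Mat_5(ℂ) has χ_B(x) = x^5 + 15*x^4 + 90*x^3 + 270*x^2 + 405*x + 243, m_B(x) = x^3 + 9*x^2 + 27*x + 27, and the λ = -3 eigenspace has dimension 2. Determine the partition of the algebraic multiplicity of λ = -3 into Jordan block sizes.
Block sizes for λ = -3: [3, 2]

Step 1 — from the characteristic polynomial, algebraic multiplicity of λ = -3 is 5. From dim ker(B − (-3)·I) = 2, there are exactly 2 Jordan blocks for λ = -3.
Step 2 — from the minimal polynomial, the factor (x + 3)^3 tells us the largest block for λ = -3 has size 3.
Step 3 — with total size 5, 2 blocks, and largest block 3, the block sizes (in nonincreasing order) are [3, 2].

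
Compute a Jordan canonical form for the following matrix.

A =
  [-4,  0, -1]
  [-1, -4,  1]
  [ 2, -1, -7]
J_3(-5)

The characteristic polynomial is
  det(x·I − A) = x^3 + 15*x^2 + 75*x + 125 = (x + 5)^3

Eigenvalues and multiplicities (the geometric multiplicity of λ is n − rank(A − λI), which equals the number of Jordan blocks for λ):
  λ = -5: algebraic multiplicity = 3, geometric multiplicity = 1

Determining the block sizes for each eigenvalue:
  λ = -5: one block (gm = 1), so the single block has size am = 3 → block sizes [3]

Assembling the blocks gives a Jordan form
J =
  [-5,  1,  0]
  [ 0, -5,  1]
  [ 0,  0, -5]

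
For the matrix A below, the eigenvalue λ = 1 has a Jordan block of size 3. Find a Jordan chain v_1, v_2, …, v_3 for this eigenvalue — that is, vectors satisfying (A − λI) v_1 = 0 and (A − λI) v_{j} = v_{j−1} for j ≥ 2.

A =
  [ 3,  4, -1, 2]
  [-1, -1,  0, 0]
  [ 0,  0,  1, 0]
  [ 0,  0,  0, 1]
A Jordan chain for λ = 1 of length 3:
v_1 = (-2, 1, 0, 0)ᵀ
v_2 = (-1, 0, 0, 0)ᵀ
v_3 = (0, 0, 1, 0)ᵀ

Let N = A − (1)·I. We want v_3 with N^3 v_3 = 0 but N^2 v_3 ≠ 0; then v_{j-1} := N · v_j for j = 3, …, 2.

Pick v_3 = (0, 0, 1, 0)ᵀ.
Then v_2 = N · v_3 = (-1, 0, 0, 0)ᵀ.
Then v_1 = N · v_2 = (-2, 1, 0, 0)ᵀ.

Sanity check: (A − (1)·I) v_1 = (0, 0, 0, 0)ᵀ = 0. ✓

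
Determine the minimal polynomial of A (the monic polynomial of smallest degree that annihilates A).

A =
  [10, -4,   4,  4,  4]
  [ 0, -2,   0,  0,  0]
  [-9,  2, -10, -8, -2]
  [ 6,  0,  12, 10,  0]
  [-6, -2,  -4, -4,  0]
x^3 - 6*x^2 + 32

The characteristic polynomial is χ_A(x) = (x - 4)^3*(x + 2)^2, so the eigenvalues are known. The minimal polynomial is
  m_A(x) = Π_λ (x − λ)^{k_λ}
where k_λ is the size of the *largest* Jordan block for λ (equivalently, the smallest k with (A − λI)^k v = 0 for every generalised eigenvector v of λ).

  λ = -2: largest Jordan block has size 1, contributing (x + 2)
  λ = 4: largest Jordan block has size 2, contributing (x − 4)^2

So m_A(x) = (x - 4)^2*(x + 2) = x^3 - 6*x^2 + 32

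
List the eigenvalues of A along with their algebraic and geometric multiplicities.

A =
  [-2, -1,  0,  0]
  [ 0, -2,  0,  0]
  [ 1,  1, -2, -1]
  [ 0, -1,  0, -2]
λ = -2: alg = 4, geom = 2

Step 1 — factor the characteristic polynomial to read off the algebraic multiplicities:
  χ_A(x) = (x + 2)^4

Step 2 — compute geometric multiplicities via the rank-nullity identity g(λ) = n − rank(A − λI):
  rank(A − (-2)·I) = 2, so dim ker(A − (-2)·I) = n − 2 = 2

Summary:
  λ = -2: algebraic multiplicity = 4, geometric multiplicity = 2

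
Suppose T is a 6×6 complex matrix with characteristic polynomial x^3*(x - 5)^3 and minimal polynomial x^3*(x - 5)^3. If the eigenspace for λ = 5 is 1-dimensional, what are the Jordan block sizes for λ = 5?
Block sizes for λ = 5: [3]

Step 1 — from the characteristic polynomial, algebraic multiplicity of λ = 5 is 3. From dim ker(T − (5)·I) = 1, there are exactly 1 Jordan blocks for λ = 5.
Step 2 — from the minimal polynomial, the factor (x − 5)^3 tells us the largest block for λ = 5 has size 3.
Step 3 — with total size 3, 1 blocks, and largest block 3, the block sizes (in nonincreasing order) are [3].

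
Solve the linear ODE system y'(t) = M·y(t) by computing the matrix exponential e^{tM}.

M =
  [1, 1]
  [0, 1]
e^{tM} =
  [exp(t), t*exp(t)]
  [0, exp(t)]

Strategy: write M = P · J · P⁻¹ where J is a Jordan canonical form, so e^{tM} = P · e^{tJ} · P⁻¹, and e^{tJ} can be computed block-by-block.

M has Jordan form
J =
  [1, 1]
  [0, 1]
(up to reordering of blocks).

Per-block formulas:
  For a 2×2 Jordan block J_2(1): exp(t · J_2(1)) = e^(1t)·(I + t·N), where N is the 2×2 nilpotent shift.

After assembling e^{tJ} and conjugating by P, we get:

e^{tM} =
  [exp(t), t*exp(t)]
  [0, exp(t)]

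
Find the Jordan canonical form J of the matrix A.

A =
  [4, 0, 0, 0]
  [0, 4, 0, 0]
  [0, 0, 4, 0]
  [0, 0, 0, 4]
J_1(4) ⊕ J_1(4) ⊕ J_1(4) ⊕ J_1(4)

The characteristic polynomial is
  det(x·I − A) = x^4 - 16*x^3 + 96*x^2 - 256*x + 256 = (x - 4)^4

Eigenvalues and multiplicities (the geometric multiplicity of λ is n − rank(A − λI), which equals the number of Jordan blocks for λ):
  λ = 4: algebraic multiplicity = 4, geometric multiplicity = 4

Determining the block sizes for each eigenvalue:
  λ = 4: gm = am = 4, so every block has size 1 → block sizes [1, 1, 1, 1]

Assembling the blocks gives a Jordan form
J =
  [4, 0, 0, 0]
  [0, 4, 0, 0]
  [0, 0, 4, 0]
  [0, 0, 0, 4]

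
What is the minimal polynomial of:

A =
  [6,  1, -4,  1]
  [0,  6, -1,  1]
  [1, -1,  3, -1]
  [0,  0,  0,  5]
x^3 - 15*x^2 + 75*x - 125

The characteristic polynomial is χ_A(x) = (x - 5)^4, so the eigenvalues are known. The minimal polynomial is
  m_A(x) = Π_λ (x − λ)^{k_λ}
where k_λ is the size of the *largest* Jordan block for λ (equivalently, the smallest k with (A − λI)^k v = 0 for every generalised eigenvector v of λ).

  λ = 5: largest Jordan block has size 3, contributing (x − 5)^3

So m_A(x) = (x - 5)^3 = x^3 - 15*x^2 + 75*x - 125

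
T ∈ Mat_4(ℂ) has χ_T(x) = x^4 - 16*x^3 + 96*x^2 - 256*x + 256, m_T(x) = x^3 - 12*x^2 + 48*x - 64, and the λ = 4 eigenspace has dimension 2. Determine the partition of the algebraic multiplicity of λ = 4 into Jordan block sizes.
Block sizes for λ = 4: [3, 1]

Step 1 — from the characteristic polynomial, algebraic multiplicity of λ = 4 is 4. From dim ker(T − (4)·I) = 2, there are exactly 2 Jordan blocks for λ = 4.
Step 2 — from the minimal polynomial, the factor (x − 4)^3 tells us the largest block for λ = 4 has size 3.
Step 3 — with total size 4, 2 blocks, and largest block 3, the block sizes (in nonincreasing order) are [3, 1].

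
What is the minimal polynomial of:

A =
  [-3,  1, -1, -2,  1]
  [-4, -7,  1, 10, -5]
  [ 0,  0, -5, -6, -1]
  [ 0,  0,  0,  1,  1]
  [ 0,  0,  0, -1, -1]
x^5 + 15*x^4 + 75*x^3 + 125*x^2

The characteristic polynomial is χ_A(x) = x^2*(x + 5)^3, so the eigenvalues are known. The minimal polynomial is
  m_A(x) = Π_λ (x − λ)^{k_λ}
where k_λ is the size of the *largest* Jordan block for λ (equivalently, the smallest k with (A − λI)^k v = 0 for every generalised eigenvector v of λ).

  λ = -5: largest Jordan block has size 3, contributing (x + 5)^3
  λ = 0: largest Jordan block has size 2, contributing (x − 0)^2

So m_A(x) = x^2*(x + 5)^3 = x^5 + 15*x^4 + 75*x^3 + 125*x^2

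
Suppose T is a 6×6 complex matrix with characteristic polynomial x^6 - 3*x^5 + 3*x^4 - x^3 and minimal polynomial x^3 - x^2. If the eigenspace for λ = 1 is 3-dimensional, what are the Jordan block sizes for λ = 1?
Block sizes for λ = 1: [1, 1, 1]

Step 1 — from the characteristic polynomial, algebraic multiplicity of λ = 1 is 3. From dim ker(T − (1)·I) = 3, there are exactly 3 Jordan blocks for λ = 1.
Step 2 — from the minimal polynomial, the factor (x − 1) tells us the largest block for λ = 1 has size 1.
Step 3 — with total size 3, 3 blocks, and largest block 1, the block sizes (in nonincreasing order) are [1, 1, 1].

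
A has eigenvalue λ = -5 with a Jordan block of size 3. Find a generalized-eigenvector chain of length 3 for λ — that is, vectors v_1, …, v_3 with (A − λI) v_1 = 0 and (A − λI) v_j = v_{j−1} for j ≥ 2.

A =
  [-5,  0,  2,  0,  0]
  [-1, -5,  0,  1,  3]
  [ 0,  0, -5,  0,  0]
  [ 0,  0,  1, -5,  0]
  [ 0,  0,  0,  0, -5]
A Jordan chain for λ = -5 of length 3:
v_1 = (0, -1, 0, 0, 0)ᵀ
v_2 = (2, 0, 0, 1, 0)ᵀ
v_3 = (0, 0, 1, 0, 0)ᵀ

Let N = A − (-5)·I. We want v_3 with N^3 v_3 = 0 but N^2 v_3 ≠ 0; then v_{j-1} := N · v_j for j = 3, …, 2.

Pick v_3 = (0, 0, 1, 0, 0)ᵀ.
Then v_2 = N · v_3 = (2, 0, 0, 1, 0)ᵀ.
Then v_1 = N · v_2 = (0, -1, 0, 0, 0)ᵀ.

Sanity check: (A − (-5)·I) v_1 = (0, 0, 0, 0, 0)ᵀ = 0. ✓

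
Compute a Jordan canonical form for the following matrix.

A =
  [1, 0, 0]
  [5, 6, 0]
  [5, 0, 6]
J_1(1) ⊕ J_1(6) ⊕ J_1(6)

The characteristic polynomial is
  det(x·I − A) = x^3 - 13*x^2 + 48*x - 36 = (x - 6)^2*(x - 1)

Eigenvalues and multiplicities (the geometric multiplicity of λ is n − rank(A − λI), which equals the number of Jordan blocks for λ):
  λ = 1: algebraic multiplicity = 1, geometric multiplicity = 1
  λ = 6: algebraic multiplicity = 2, geometric multiplicity = 2

Determining the block sizes for each eigenvalue:
  λ = 1: one block (gm = 1), so the single block has size am = 1 → block sizes [1]
  λ = 6: gm = am = 2, so every block has size 1 → block sizes [1, 1]

Assembling the blocks gives a Jordan form
J =
  [1, 0, 0]
  [0, 6, 0]
  [0, 0, 6]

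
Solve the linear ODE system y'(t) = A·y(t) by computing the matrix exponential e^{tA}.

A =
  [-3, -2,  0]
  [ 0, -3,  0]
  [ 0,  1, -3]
e^{tA} =
  [exp(-3*t), -2*t*exp(-3*t), 0]
  [0, exp(-3*t), 0]
  [0, t*exp(-3*t), exp(-3*t)]

Strategy: write A = P · J · P⁻¹ where J is a Jordan canonical form, so e^{tA} = P · e^{tJ} · P⁻¹, and e^{tJ} can be computed block-by-block.

A has Jordan form
J =
  [-3,  1,  0]
  [ 0, -3,  0]
  [ 0,  0, -3]
(up to reordering of blocks).

Per-block formulas:
  For a 2×2 Jordan block J_2(-3): exp(t · J_2(-3)) = e^(-3t)·(I + t·N), where N is the 2×2 nilpotent shift.
  For a 1×1 block at λ = -3: exp(t · [-3]) = [e^(-3t)].

After assembling e^{tJ} and conjugating by P, we get:

e^{tA} =
  [exp(-3*t), -2*t*exp(-3*t), 0]
  [0, exp(-3*t), 0]
  [0, t*exp(-3*t), exp(-3*t)]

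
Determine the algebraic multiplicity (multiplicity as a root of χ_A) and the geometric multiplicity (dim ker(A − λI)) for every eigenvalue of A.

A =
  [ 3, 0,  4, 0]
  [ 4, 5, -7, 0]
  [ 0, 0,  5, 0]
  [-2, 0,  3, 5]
λ = 3: alg = 1, geom = 1; λ = 5: alg = 3, geom = 2

Step 1 — factor the characteristic polynomial to read off the algebraic multiplicities:
  χ_A(x) = (x - 5)^3*(x - 3)

Step 2 — compute geometric multiplicities via the rank-nullity identity g(λ) = n − rank(A − λI):
  rank(A − (3)·I) = 3, so dim ker(A − (3)·I) = n − 3 = 1
  rank(A − (5)·I) = 2, so dim ker(A − (5)·I) = n − 2 = 2

Summary:
  λ = 3: algebraic multiplicity = 1, geometric multiplicity = 1
  λ = 5: algebraic multiplicity = 3, geometric multiplicity = 2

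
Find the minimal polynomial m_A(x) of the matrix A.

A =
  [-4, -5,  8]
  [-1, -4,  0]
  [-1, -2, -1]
x^3 + 9*x^2 + 27*x + 27

The characteristic polynomial is χ_A(x) = (x + 3)^3, so the eigenvalues are known. The minimal polynomial is
  m_A(x) = Π_λ (x − λ)^{k_λ}
where k_λ is the size of the *largest* Jordan block for λ (equivalently, the smallest k with (A − λI)^k v = 0 for every generalised eigenvector v of λ).

  λ = -3: largest Jordan block has size 3, contributing (x + 3)^3

So m_A(x) = (x + 3)^3 = x^3 + 9*x^2 + 27*x + 27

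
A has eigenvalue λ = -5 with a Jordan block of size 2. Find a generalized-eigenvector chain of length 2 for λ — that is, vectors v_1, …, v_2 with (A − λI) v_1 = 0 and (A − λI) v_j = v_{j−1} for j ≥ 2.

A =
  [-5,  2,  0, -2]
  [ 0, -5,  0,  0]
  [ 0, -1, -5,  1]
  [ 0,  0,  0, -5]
A Jordan chain for λ = -5 of length 2:
v_1 = (2, 0, -1, 0)ᵀ
v_2 = (0, 1, 0, 0)ᵀ

Let N = A − (-5)·I. We want v_2 with N^2 v_2 = 0 but N^1 v_2 ≠ 0; then v_{j-1} := N · v_j for j = 2, …, 2.

Pick v_2 = (0, 1, 0, 0)ᵀ.
Then v_1 = N · v_2 = (2, 0, -1, 0)ᵀ.

Sanity check: (A − (-5)·I) v_1 = (0, 0, 0, 0)ᵀ = 0. ✓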